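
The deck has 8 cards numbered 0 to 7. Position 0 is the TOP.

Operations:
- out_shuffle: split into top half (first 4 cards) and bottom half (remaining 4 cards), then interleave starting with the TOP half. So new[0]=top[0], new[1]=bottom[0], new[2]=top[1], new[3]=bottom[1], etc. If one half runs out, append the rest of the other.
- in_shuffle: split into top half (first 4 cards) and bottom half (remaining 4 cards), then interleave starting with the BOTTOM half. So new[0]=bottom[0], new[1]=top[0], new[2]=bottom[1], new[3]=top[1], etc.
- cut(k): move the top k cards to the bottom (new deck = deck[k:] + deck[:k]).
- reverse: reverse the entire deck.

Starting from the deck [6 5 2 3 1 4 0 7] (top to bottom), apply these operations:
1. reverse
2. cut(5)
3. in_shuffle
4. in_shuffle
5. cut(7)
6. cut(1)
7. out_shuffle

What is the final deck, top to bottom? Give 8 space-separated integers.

After op 1 (reverse): [7 0 4 1 3 2 5 6]
After op 2 (cut(5)): [2 5 6 7 0 4 1 3]
After op 3 (in_shuffle): [0 2 4 5 1 6 3 7]
After op 4 (in_shuffle): [1 0 6 2 3 4 7 5]
After op 5 (cut(7)): [5 1 0 6 2 3 4 7]
After op 6 (cut(1)): [1 0 6 2 3 4 7 5]
After op 7 (out_shuffle): [1 3 0 4 6 7 2 5]

Answer: 1 3 0 4 6 7 2 5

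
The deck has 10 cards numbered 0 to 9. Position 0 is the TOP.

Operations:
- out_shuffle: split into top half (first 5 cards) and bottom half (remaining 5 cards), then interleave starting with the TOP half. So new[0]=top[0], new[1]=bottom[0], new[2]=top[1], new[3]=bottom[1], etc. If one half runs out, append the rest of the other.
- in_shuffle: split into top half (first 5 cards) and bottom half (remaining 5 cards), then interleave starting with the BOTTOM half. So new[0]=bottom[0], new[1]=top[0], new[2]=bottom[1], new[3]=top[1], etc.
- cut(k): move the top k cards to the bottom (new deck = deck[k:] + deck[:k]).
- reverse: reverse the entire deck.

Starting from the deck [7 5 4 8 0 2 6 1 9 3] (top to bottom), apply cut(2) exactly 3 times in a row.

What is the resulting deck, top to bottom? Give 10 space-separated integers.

Answer: 6 1 9 3 7 5 4 8 0 2

Derivation:
After op 1 (cut(2)): [4 8 0 2 6 1 9 3 7 5]
After op 2 (cut(2)): [0 2 6 1 9 3 7 5 4 8]
After op 3 (cut(2)): [6 1 9 3 7 5 4 8 0 2]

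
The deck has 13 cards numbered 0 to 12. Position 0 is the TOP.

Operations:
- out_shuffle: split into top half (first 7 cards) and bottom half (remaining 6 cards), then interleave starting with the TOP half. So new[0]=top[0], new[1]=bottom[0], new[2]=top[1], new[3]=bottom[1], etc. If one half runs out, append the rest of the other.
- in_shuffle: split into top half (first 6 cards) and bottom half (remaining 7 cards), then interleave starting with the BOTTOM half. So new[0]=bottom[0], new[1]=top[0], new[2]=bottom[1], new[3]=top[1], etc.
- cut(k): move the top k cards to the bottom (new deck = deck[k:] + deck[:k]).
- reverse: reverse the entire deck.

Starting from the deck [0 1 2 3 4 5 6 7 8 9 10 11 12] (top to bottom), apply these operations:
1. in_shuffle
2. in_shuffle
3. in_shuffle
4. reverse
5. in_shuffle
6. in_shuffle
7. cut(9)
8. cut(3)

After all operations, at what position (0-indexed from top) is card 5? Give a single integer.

After op 1 (in_shuffle): [6 0 7 1 8 2 9 3 10 4 11 5 12]
After op 2 (in_shuffle): [9 6 3 0 10 7 4 1 11 8 5 2 12]
After op 3 (in_shuffle): [4 9 1 6 11 3 8 0 5 10 2 7 12]
After op 4 (reverse): [12 7 2 10 5 0 8 3 11 6 1 9 4]
After op 5 (in_shuffle): [8 12 3 7 11 2 6 10 1 5 9 0 4]
After op 6 (in_shuffle): [6 8 10 12 1 3 5 7 9 11 0 2 4]
After op 7 (cut(9)): [11 0 2 4 6 8 10 12 1 3 5 7 9]
After op 8 (cut(3)): [4 6 8 10 12 1 3 5 7 9 11 0 2]
Card 5 is at position 7.

Answer: 7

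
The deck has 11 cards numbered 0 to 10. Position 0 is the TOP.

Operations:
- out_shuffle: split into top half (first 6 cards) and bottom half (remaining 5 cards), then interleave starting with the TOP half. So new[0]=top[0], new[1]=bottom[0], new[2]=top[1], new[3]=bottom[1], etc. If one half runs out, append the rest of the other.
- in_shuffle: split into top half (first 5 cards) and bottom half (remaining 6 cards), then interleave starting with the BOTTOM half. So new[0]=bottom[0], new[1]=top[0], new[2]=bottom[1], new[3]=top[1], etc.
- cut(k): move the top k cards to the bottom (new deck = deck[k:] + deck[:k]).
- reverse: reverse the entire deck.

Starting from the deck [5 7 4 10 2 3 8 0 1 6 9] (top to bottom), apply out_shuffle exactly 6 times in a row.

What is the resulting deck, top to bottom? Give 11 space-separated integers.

After op 1 (out_shuffle): [5 8 7 0 4 1 10 6 2 9 3]
After op 2 (out_shuffle): [5 10 8 6 7 2 0 9 4 3 1]
After op 3 (out_shuffle): [5 0 10 9 8 4 6 3 7 1 2]
After op 4 (out_shuffle): [5 6 0 3 10 7 9 1 8 2 4]
After op 5 (out_shuffle): [5 9 6 1 0 8 3 2 10 4 7]
After op 6 (out_shuffle): [5 3 9 2 6 10 1 4 0 7 8]

Answer: 5 3 9 2 6 10 1 4 0 7 8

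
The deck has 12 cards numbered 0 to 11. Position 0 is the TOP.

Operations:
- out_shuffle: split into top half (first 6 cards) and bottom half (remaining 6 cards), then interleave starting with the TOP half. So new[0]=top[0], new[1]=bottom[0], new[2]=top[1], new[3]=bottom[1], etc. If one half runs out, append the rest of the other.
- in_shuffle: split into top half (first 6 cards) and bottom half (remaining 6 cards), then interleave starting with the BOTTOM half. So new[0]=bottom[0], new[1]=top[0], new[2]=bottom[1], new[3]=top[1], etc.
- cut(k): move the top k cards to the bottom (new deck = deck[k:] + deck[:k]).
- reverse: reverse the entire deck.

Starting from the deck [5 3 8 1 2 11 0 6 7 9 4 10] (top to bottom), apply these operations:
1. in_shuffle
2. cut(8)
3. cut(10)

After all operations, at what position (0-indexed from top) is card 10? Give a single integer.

Answer: 4

Derivation:
After op 1 (in_shuffle): [0 5 6 3 7 8 9 1 4 2 10 11]
After op 2 (cut(8)): [4 2 10 11 0 5 6 3 7 8 9 1]
After op 3 (cut(10)): [9 1 4 2 10 11 0 5 6 3 7 8]
Card 10 is at position 4.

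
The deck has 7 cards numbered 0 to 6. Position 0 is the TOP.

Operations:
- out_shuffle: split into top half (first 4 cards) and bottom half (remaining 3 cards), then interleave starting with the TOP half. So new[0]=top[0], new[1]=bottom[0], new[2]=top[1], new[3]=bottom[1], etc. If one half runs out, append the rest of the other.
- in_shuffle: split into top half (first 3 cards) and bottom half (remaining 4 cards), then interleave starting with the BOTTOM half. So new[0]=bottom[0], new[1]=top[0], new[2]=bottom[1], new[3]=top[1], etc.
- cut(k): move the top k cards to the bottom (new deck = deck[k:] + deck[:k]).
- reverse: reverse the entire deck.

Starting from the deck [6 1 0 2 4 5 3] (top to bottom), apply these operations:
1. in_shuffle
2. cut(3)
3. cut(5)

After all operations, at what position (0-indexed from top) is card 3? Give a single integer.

After op 1 (in_shuffle): [2 6 4 1 5 0 3]
After op 2 (cut(3)): [1 5 0 3 2 6 4]
After op 3 (cut(5)): [6 4 1 5 0 3 2]
Card 3 is at position 5.

Answer: 5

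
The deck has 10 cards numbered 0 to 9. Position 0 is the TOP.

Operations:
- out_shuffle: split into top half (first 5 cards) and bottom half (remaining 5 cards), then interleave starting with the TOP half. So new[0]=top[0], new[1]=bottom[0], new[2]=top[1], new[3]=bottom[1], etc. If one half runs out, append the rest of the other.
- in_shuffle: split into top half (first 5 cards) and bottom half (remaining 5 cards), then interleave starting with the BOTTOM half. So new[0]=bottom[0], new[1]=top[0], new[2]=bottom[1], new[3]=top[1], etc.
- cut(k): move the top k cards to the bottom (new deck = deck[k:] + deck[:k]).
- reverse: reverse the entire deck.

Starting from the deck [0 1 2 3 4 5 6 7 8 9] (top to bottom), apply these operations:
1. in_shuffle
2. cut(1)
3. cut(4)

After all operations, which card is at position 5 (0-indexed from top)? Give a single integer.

After op 1 (in_shuffle): [5 0 6 1 7 2 8 3 9 4]
After op 2 (cut(1)): [0 6 1 7 2 8 3 9 4 5]
After op 3 (cut(4)): [2 8 3 9 4 5 0 6 1 7]
Position 5: card 5.

Answer: 5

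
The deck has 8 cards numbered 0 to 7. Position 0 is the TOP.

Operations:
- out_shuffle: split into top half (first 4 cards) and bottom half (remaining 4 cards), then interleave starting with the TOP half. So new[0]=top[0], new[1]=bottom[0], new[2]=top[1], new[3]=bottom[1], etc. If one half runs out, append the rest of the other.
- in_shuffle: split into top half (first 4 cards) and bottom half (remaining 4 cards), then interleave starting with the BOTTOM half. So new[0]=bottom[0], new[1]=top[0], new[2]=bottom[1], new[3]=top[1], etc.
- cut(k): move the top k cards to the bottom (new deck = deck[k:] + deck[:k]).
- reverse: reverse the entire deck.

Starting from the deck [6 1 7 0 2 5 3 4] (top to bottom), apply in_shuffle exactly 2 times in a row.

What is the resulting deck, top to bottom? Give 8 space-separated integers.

Answer: 3 2 7 6 4 5 0 1

Derivation:
After op 1 (in_shuffle): [2 6 5 1 3 7 4 0]
After op 2 (in_shuffle): [3 2 7 6 4 5 0 1]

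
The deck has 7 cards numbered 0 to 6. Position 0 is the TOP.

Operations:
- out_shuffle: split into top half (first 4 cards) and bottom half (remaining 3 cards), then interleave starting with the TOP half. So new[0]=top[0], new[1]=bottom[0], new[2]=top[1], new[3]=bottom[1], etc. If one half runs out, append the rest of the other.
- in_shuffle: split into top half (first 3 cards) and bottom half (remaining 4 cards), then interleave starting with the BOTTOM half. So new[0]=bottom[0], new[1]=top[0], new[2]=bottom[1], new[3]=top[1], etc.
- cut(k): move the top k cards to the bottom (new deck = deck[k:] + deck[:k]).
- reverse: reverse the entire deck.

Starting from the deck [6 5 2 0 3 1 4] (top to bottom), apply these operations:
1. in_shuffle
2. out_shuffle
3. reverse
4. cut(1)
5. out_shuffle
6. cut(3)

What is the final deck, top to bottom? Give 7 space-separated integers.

After op 1 (in_shuffle): [0 6 3 5 1 2 4]
After op 2 (out_shuffle): [0 1 6 2 3 4 5]
After op 3 (reverse): [5 4 3 2 6 1 0]
After op 4 (cut(1)): [4 3 2 6 1 0 5]
After op 5 (out_shuffle): [4 1 3 0 2 5 6]
After op 6 (cut(3)): [0 2 5 6 4 1 3]

Answer: 0 2 5 6 4 1 3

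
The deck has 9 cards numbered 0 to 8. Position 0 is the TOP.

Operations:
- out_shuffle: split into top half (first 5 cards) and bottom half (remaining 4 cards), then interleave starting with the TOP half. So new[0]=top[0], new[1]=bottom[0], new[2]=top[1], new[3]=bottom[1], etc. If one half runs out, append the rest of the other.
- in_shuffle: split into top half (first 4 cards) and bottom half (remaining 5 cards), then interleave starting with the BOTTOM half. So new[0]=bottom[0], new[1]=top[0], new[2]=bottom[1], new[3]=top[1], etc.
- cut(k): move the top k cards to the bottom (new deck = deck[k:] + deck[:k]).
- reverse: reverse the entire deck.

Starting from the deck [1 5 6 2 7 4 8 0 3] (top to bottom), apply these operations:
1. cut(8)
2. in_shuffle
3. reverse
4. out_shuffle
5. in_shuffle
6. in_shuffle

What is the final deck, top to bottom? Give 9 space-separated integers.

Answer: 5 8 6 0 2 3 7 1 4

Derivation:
After op 1 (cut(8)): [3 1 5 6 2 7 4 8 0]
After op 2 (in_shuffle): [2 3 7 1 4 5 8 6 0]
After op 3 (reverse): [0 6 8 5 4 1 7 3 2]
After op 4 (out_shuffle): [0 1 6 7 8 3 5 2 4]
After op 5 (in_shuffle): [8 0 3 1 5 6 2 7 4]
After op 6 (in_shuffle): [5 8 6 0 2 3 7 1 4]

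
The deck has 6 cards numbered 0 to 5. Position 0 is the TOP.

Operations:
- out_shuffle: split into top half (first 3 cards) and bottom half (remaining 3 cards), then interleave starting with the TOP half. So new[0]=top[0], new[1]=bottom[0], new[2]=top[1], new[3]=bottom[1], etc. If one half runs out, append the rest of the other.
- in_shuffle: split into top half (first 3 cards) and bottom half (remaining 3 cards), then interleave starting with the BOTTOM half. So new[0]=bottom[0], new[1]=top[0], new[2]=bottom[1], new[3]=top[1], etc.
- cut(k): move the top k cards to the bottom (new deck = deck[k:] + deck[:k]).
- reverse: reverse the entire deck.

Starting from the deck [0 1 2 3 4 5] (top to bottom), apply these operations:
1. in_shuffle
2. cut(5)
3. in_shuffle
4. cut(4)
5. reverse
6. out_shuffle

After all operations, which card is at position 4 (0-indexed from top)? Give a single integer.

Answer: 2

Derivation:
After op 1 (in_shuffle): [3 0 4 1 5 2]
After op 2 (cut(5)): [2 3 0 4 1 5]
After op 3 (in_shuffle): [4 2 1 3 5 0]
After op 4 (cut(4)): [5 0 4 2 1 3]
After op 5 (reverse): [3 1 2 4 0 5]
After op 6 (out_shuffle): [3 4 1 0 2 5]
Position 4: card 2.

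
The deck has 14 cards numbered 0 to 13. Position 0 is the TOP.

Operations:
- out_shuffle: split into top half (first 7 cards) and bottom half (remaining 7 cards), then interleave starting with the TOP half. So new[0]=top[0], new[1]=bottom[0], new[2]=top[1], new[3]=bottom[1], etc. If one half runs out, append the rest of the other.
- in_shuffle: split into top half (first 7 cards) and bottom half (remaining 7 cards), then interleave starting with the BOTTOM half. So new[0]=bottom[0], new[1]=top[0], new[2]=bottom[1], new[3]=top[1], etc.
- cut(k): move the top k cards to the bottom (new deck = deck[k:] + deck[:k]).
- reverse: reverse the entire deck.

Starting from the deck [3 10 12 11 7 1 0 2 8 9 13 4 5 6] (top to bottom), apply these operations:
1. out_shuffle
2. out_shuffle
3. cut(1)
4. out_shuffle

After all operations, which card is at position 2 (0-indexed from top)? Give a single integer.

After op 1 (out_shuffle): [3 2 10 8 12 9 11 13 7 4 1 5 0 6]
After op 2 (out_shuffle): [3 13 2 7 10 4 8 1 12 5 9 0 11 6]
After op 3 (cut(1)): [13 2 7 10 4 8 1 12 5 9 0 11 6 3]
After op 4 (out_shuffle): [13 12 2 5 7 9 10 0 4 11 8 6 1 3]
Position 2: card 2.

Answer: 2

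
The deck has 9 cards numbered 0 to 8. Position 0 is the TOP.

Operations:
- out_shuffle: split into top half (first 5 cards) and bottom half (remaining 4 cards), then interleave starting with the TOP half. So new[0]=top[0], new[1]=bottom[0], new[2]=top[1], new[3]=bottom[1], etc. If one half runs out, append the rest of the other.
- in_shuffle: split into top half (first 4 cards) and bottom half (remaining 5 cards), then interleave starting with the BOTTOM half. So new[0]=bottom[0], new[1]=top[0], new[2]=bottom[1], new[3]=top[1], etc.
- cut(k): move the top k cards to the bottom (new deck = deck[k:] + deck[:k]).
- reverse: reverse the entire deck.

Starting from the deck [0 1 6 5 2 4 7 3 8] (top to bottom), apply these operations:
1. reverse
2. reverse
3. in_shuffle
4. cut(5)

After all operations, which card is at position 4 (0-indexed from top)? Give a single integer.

After op 1 (reverse): [8 3 7 4 2 5 6 1 0]
After op 2 (reverse): [0 1 6 5 2 4 7 3 8]
After op 3 (in_shuffle): [2 0 4 1 7 6 3 5 8]
After op 4 (cut(5)): [6 3 5 8 2 0 4 1 7]
Position 4: card 2.

Answer: 2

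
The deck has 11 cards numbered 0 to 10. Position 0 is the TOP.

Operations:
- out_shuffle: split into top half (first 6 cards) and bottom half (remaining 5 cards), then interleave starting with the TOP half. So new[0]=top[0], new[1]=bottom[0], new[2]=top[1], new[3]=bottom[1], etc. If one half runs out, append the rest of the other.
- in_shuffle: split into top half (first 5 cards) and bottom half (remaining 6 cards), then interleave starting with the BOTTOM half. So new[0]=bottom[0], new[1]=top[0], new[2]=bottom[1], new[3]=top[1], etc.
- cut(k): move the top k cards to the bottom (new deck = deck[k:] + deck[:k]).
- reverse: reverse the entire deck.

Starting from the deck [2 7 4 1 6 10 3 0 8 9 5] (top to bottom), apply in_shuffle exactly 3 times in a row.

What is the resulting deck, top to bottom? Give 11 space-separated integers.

Answer: 3 4 9 10 7 8 6 2 0 1 5

Derivation:
After op 1 (in_shuffle): [10 2 3 7 0 4 8 1 9 6 5]
After op 2 (in_shuffle): [4 10 8 2 1 3 9 7 6 0 5]
After op 3 (in_shuffle): [3 4 9 10 7 8 6 2 0 1 5]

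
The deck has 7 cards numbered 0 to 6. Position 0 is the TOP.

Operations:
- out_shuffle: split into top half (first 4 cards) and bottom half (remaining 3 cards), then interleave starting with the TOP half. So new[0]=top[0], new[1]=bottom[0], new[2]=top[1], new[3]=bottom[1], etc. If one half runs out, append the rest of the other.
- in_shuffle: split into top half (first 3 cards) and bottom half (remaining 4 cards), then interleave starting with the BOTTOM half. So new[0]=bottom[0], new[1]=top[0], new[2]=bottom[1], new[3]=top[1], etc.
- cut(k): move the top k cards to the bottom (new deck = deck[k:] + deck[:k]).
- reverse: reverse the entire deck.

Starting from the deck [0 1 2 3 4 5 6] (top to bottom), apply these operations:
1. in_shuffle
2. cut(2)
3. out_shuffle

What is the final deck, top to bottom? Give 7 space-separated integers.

Answer: 4 6 1 3 5 0 2

Derivation:
After op 1 (in_shuffle): [3 0 4 1 5 2 6]
After op 2 (cut(2)): [4 1 5 2 6 3 0]
After op 3 (out_shuffle): [4 6 1 3 5 0 2]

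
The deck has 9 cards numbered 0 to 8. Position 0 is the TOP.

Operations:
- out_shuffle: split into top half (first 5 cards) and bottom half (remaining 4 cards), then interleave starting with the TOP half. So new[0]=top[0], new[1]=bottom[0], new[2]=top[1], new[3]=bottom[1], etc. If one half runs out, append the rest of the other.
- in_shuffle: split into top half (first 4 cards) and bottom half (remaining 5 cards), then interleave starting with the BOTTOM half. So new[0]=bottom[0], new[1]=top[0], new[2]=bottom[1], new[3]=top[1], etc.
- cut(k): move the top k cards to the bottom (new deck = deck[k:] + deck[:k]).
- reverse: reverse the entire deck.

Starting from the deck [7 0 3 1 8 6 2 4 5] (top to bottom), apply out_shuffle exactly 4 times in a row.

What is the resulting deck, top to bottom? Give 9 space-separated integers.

After op 1 (out_shuffle): [7 6 0 2 3 4 1 5 8]
After op 2 (out_shuffle): [7 4 6 1 0 5 2 8 3]
After op 3 (out_shuffle): [7 5 4 2 6 8 1 3 0]
After op 4 (out_shuffle): [7 8 5 1 4 3 2 0 6]

Answer: 7 8 5 1 4 3 2 0 6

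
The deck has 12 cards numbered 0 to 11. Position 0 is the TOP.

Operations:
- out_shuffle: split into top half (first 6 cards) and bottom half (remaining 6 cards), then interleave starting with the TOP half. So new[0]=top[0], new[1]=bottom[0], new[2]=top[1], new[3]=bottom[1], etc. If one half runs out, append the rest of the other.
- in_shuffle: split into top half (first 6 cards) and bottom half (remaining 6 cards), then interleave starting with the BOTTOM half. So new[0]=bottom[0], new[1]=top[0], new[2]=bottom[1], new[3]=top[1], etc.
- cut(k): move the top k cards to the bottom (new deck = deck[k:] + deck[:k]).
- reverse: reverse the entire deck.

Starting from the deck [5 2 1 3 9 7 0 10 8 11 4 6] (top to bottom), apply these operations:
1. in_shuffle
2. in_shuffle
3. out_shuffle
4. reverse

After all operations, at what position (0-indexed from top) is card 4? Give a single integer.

Answer: 3

Derivation:
After op 1 (in_shuffle): [0 5 10 2 8 1 11 3 4 9 6 7]
After op 2 (in_shuffle): [11 0 3 5 4 10 9 2 6 8 7 1]
After op 3 (out_shuffle): [11 9 0 2 3 6 5 8 4 7 10 1]
After op 4 (reverse): [1 10 7 4 8 5 6 3 2 0 9 11]
Card 4 is at position 3.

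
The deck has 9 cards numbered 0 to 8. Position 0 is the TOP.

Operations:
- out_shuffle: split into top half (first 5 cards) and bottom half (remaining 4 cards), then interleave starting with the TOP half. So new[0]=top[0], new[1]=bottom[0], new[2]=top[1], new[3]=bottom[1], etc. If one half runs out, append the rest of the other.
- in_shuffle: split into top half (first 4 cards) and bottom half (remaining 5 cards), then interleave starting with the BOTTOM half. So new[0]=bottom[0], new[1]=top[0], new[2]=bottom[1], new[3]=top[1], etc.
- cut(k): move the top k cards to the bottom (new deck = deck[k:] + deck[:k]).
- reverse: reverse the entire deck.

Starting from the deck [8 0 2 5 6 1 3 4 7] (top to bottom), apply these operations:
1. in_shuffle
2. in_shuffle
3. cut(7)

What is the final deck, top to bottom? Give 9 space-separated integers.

Answer: 0 7 3 6 2 8 4 1 5

Derivation:
After op 1 (in_shuffle): [6 8 1 0 3 2 4 5 7]
After op 2 (in_shuffle): [3 6 2 8 4 1 5 0 7]
After op 3 (cut(7)): [0 7 3 6 2 8 4 1 5]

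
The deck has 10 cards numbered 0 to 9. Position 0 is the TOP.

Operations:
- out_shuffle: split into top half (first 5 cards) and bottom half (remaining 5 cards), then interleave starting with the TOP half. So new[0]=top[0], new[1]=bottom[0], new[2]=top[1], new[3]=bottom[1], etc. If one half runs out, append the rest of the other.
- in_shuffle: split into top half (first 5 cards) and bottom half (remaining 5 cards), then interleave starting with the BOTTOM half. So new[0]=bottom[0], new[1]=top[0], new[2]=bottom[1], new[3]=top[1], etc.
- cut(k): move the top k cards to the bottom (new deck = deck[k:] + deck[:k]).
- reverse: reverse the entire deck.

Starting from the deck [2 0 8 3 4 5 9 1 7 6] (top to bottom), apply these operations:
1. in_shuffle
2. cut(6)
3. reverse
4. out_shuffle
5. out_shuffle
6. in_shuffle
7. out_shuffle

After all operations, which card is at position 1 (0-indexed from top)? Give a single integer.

After op 1 (in_shuffle): [5 2 9 0 1 8 7 3 6 4]
After op 2 (cut(6)): [7 3 6 4 5 2 9 0 1 8]
After op 3 (reverse): [8 1 0 9 2 5 4 6 3 7]
After op 4 (out_shuffle): [8 5 1 4 0 6 9 3 2 7]
After op 5 (out_shuffle): [8 6 5 9 1 3 4 2 0 7]
After op 6 (in_shuffle): [3 8 4 6 2 5 0 9 7 1]
After op 7 (out_shuffle): [3 5 8 0 4 9 6 7 2 1]
Position 1: card 5.

Answer: 5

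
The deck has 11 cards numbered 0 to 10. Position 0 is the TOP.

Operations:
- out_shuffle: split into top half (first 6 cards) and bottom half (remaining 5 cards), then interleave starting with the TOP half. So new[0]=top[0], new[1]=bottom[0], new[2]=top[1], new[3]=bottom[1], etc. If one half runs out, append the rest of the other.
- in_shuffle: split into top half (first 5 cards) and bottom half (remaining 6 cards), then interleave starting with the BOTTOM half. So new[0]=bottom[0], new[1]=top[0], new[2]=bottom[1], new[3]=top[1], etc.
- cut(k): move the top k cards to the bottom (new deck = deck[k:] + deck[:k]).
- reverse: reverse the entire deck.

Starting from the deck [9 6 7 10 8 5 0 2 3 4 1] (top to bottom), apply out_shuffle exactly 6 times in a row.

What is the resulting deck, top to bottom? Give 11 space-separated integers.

After op 1 (out_shuffle): [9 0 6 2 7 3 10 4 8 1 5]
After op 2 (out_shuffle): [9 10 0 4 6 8 2 1 7 5 3]
After op 3 (out_shuffle): [9 2 10 1 0 7 4 5 6 3 8]
After op 4 (out_shuffle): [9 4 2 5 10 6 1 3 0 8 7]
After op 5 (out_shuffle): [9 1 4 3 2 0 5 8 10 7 6]
After op 6 (out_shuffle): [9 5 1 8 4 10 3 7 2 6 0]

Answer: 9 5 1 8 4 10 3 7 2 6 0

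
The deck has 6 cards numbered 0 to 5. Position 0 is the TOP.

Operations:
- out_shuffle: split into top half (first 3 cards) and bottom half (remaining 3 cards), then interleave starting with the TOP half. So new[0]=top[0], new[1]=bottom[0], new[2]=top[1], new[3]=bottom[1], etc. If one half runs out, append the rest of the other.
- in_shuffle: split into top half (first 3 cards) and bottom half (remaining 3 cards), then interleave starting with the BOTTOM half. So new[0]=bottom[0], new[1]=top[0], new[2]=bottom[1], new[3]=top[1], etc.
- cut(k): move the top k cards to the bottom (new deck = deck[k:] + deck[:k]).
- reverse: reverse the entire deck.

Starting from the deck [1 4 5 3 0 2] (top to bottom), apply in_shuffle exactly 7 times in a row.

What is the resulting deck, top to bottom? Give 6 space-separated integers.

After op 1 (in_shuffle): [3 1 0 4 2 5]
After op 2 (in_shuffle): [4 3 2 1 5 0]
After op 3 (in_shuffle): [1 4 5 3 0 2]
After op 4 (in_shuffle): [3 1 0 4 2 5]
After op 5 (in_shuffle): [4 3 2 1 5 0]
After op 6 (in_shuffle): [1 4 5 3 0 2]
After op 7 (in_shuffle): [3 1 0 4 2 5]

Answer: 3 1 0 4 2 5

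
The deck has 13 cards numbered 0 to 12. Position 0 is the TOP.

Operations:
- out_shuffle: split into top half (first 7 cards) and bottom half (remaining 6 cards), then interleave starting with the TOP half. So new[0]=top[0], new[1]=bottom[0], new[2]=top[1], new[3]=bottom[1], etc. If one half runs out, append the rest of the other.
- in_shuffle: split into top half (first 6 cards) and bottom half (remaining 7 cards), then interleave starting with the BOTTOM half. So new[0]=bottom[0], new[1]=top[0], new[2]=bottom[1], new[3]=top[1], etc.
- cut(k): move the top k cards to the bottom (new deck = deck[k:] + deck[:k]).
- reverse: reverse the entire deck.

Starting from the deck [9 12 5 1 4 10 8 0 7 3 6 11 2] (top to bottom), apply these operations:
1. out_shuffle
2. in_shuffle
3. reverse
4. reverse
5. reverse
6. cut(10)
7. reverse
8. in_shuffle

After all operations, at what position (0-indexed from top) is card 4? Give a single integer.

Answer: 3

Derivation:
After op 1 (out_shuffle): [9 0 12 7 5 3 1 6 4 11 10 2 8]
After op 2 (in_shuffle): [1 9 6 0 4 12 11 7 10 5 2 3 8]
After op 3 (reverse): [8 3 2 5 10 7 11 12 4 0 6 9 1]
After op 4 (reverse): [1 9 6 0 4 12 11 7 10 5 2 3 8]
After op 5 (reverse): [8 3 2 5 10 7 11 12 4 0 6 9 1]
After op 6 (cut(10)): [6 9 1 8 3 2 5 10 7 11 12 4 0]
After op 7 (reverse): [0 4 12 11 7 10 5 2 3 8 1 9 6]
After op 8 (in_shuffle): [5 0 2 4 3 12 8 11 1 7 9 10 6]
Card 4 is at position 3.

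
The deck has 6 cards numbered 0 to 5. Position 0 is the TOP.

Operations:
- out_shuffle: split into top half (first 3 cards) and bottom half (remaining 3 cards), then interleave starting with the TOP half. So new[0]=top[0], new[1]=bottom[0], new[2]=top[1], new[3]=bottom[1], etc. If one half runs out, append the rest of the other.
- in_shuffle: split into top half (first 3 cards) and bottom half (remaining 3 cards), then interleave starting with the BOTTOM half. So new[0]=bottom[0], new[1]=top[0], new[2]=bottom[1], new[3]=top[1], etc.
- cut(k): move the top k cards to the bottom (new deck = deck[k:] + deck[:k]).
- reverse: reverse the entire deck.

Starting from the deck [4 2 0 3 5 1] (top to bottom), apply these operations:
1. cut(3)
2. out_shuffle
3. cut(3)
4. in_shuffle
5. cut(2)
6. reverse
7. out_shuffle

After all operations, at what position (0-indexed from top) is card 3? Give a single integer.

Answer: 2

Derivation:
After op 1 (cut(3)): [3 5 1 4 2 0]
After op 2 (out_shuffle): [3 4 5 2 1 0]
After op 3 (cut(3)): [2 1 0 3 4 5]
After op 4 (in_shuffle): [3 2 4 1 5 0]
After op 5 (cut(2)): [4 1 5 0 3 2]
After op 6 (reverse): [2 3 0 5 1 4]
After op 7 (out_shuffle): [2 5 3 1 0 4]
Card 3 is at position 2.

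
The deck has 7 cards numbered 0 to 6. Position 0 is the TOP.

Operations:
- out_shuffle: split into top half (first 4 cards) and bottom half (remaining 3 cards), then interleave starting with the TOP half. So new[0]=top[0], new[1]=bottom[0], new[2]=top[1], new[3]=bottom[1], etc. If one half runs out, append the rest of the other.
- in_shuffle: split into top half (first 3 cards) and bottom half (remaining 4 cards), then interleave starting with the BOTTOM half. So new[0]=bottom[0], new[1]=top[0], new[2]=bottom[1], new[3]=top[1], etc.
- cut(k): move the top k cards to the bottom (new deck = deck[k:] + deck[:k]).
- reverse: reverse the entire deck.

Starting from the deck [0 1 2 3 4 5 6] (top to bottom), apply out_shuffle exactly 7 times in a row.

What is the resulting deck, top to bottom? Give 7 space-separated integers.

After op 1 (out_shuffle): [0 4 1 5 2 6 3]
After op 2 (out_shuffle): [0 2 4 6 1 3 5]
After op 3 (out_shuffle): [0 1 2 3 4 5 6]
After op 4 (out_shuffle): [0 4 1 5 2 6 3]
After op 5 (out_shuffle): [0 2 4 6 1 3 5]
After op 6 (out_shuffle): [0 1 2 3 4 5 6]
After op 7 (out_shuffle): [0 4 1 5 2 6 3]

Answer: 0 4 1 5 2 6 3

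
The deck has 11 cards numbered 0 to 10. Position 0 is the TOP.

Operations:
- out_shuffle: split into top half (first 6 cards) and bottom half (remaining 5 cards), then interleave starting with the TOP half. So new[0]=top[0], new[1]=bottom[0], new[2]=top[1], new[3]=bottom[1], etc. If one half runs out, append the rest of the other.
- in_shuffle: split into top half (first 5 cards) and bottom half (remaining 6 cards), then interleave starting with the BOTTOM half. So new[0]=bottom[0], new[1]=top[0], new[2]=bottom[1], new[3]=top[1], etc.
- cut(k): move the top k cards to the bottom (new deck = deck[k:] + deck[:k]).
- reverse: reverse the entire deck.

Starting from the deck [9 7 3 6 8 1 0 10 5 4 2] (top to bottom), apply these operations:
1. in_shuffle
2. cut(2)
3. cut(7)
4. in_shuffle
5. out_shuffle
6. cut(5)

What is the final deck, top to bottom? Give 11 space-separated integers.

Answer: 6 2 0 3 4 1 7 5 8 9 10

Derivation:
After op 1 (in_shuffle): [1 9 0 7 10 3 5 6 4 8 2]
After op 2 (cut(2)): [0 7 10 3 5 6 4 8 2 1 9]
After op 3 (cut(7)): [8 2 1 9 0 7 10 3 5 6 4]
After op 4 (in_shuffle): [7 8 10 2 3 1 5 9 6 0 4]
After op 5 (out_shuffle): [7 5 8 9 10 6 2 0 3 4 1]
After op 6 (cut(5)): [6 2 0 3 4 1 7 5 8 9 10]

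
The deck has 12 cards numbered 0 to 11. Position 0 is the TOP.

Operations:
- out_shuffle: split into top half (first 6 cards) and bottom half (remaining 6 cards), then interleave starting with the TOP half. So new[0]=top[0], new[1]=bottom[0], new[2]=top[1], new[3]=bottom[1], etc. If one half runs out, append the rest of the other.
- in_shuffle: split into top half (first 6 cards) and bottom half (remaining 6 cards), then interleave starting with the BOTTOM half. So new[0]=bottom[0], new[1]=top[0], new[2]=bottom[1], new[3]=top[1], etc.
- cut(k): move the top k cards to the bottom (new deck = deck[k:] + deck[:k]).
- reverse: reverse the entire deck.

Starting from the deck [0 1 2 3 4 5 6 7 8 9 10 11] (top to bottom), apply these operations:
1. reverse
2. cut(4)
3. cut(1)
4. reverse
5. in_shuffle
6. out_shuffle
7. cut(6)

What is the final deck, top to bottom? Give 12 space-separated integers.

Answer: 8 11 3 6 9 0 1 4 7 10 2 5

Derivation:
After op 1 (reverse): [11 10 9 8 7 6 5 4 3 2 1 0]
After op 2 (cut(4)): [7 6 5 4 3 2 1 0 11 10 9 8]
After op 3 (cut(1)): [6 5 4 3 2 1 0 11 10 9 8 7]
After op 4 (reverse): [7 8 9 10 11 0 1 2 3 4 5 6]
After op 5 (in_shuffle): [1 7 2 8 3 9 4 10 5 11 6 0]
After op 6 (out_shuffle): [1 4 7 10 2 5 8 11 3 6 9 0]
After op 7 (cut(6)): [8 11 3 6 9 0 1 4 7 10 2 5]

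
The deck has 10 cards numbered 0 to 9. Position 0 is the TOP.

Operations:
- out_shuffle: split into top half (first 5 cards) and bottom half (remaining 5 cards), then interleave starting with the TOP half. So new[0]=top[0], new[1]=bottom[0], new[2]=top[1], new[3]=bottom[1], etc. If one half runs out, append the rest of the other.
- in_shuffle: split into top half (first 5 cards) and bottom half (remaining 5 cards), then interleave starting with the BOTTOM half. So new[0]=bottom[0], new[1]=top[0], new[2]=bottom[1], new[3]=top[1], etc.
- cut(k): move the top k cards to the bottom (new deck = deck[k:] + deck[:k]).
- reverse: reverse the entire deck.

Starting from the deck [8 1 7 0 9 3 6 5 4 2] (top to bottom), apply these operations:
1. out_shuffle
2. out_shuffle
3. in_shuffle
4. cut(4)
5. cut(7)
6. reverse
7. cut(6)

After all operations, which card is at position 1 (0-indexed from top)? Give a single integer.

After op 1 (out_shuffle): [8 3 1 6 7 5 0 4 9 2]
After op 2 (out_shuffle): [8 5 3 0 1 4 6 9 7 2]
After op 3 (in_shuffle): [4 8 6 5 9 3 7 0 2 1]
After op 4 (cut(4)): [9 3 7 0 2 1 4 8 6 5]
After op 5 (cut(7)): [8 6 5 9 3 7 0 2 1 4]
After op 6 (reverse): [4 1 2 0 7 3 9 5 6 8]
After op 7 (cut(6)): [9 5 6 8 4 1 2 0 7 3]
Position 1: card 5.

Answer: 5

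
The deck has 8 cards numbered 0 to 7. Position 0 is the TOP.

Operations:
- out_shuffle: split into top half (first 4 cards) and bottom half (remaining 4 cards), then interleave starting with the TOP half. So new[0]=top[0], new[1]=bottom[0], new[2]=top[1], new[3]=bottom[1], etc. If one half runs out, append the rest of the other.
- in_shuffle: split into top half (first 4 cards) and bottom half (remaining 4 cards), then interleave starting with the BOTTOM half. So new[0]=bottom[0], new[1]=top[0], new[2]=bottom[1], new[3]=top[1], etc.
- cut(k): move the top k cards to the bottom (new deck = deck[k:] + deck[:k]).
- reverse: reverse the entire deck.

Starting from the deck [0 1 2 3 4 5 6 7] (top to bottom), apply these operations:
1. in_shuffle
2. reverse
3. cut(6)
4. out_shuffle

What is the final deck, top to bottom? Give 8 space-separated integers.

Answer: 0 2 4 6 3 1 7 5

Derivation:
After op 1 (in_shuffle): [4 0 5 1 6 2 7 3]
After op 2 (reverse): [3 7 2 6 1 5 0 4]
After op 3 (cut(6)): [0 4 3 7 2 6 1 5]
After op 4 (out_shuffle): [0 2 4 6 3 1 7 5]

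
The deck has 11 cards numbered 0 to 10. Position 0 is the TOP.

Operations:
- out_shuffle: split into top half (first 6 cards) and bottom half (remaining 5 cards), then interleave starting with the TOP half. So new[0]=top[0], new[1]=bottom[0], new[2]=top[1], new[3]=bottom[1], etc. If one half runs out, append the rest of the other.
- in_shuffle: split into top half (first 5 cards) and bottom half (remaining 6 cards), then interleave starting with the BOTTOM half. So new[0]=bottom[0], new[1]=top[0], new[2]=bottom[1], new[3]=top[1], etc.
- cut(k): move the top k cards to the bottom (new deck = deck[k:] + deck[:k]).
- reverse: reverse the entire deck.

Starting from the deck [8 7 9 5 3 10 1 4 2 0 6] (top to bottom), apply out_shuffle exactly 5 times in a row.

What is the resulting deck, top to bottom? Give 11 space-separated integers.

After op 1 (out_shuffle): [8 1 7 4 9 2 5 0 3 6 10]
After op 2 (out_shuffle): [8 5 1 0 7 3 4 6 9 10 2]
After op 3 (out_shuffle): [8 4 5 6 1 9 0 10 7 2 3]
After op 4 (out_shuffle): [8 0 4 10 5 7 6 2 1 3 9]
After op 5 (out_shuffle): [8 6 0 2 4 1 10 3 5 9 7]

Answer: 8 6 0 2 4 1 10 3 5 9 7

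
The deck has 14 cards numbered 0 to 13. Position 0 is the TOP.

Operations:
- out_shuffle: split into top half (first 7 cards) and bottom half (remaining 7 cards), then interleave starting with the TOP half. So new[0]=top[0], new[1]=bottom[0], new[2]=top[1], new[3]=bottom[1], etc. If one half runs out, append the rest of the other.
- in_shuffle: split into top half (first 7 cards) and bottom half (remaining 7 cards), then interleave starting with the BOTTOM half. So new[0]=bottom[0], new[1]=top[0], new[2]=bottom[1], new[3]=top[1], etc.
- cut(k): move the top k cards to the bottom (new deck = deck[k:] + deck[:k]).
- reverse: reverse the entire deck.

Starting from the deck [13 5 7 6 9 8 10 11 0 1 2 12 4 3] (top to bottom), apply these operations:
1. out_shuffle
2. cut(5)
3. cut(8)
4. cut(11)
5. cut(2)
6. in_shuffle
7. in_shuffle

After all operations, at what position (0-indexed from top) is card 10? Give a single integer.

Answer: 3

Derivation:
After op 1 (out_shuffle): [13 11 5 0 7 1 6 2 9 12 8 4 10 3]
After op 2 (cut(5)): [1 6 2 9 12 8 4 10 3 13 11 5 0 7]
After op 3 (cut(8)): [3 13 11 5 0 7 1 6 2 9 12 8 4 10]
After op 4 (cut(11)): [8 4 10 3 13 11 5 0 7 1 6 2 9 12]
After op 5 (cut(2)): [10 3 13 11 5 0 7 1 6 2 9 12 8 4]
After op 6 (in_shuffle): [1 10 6 3 2 13 9 11 12 5 8 0 4 7]
After op 7 (in_shuffle): [11 1 12 10 5 6 8 3 0 2 4 13 7 9]
Card 10 is at position 3.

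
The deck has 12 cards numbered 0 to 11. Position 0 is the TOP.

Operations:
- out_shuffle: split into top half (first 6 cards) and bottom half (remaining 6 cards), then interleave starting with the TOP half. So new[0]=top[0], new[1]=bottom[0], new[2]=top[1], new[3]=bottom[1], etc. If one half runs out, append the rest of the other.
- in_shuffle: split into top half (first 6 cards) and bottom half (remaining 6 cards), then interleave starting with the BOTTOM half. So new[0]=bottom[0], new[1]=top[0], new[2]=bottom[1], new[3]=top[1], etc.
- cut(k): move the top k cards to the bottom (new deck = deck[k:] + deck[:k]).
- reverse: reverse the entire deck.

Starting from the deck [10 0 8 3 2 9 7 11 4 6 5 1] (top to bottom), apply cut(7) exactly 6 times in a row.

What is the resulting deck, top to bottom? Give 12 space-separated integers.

After op 1 (cut(7)): [11 4 6 5 1 10 0 8 3 2 9 7]
After op 2 (cut(7)): [8 3 2 9 7 11 4 6 5 1 10 0]
After op 3 (cut(7)): [6 5 1 10 0 8 3 2 9 7 11 4]
After op 4 (cut(7)): [2 9 7 11 4 6 5 1 10 0 8 3]
After op 5 (cut(7)): [1 10 0 8 3 2 9 7 11 4 6 5]
After op 6 (cut(7)): [7 11 4 6 5 1 10 0 8 3 2 9]

Answer: 7 11 4 6 5 1 10 0 8 3 2 9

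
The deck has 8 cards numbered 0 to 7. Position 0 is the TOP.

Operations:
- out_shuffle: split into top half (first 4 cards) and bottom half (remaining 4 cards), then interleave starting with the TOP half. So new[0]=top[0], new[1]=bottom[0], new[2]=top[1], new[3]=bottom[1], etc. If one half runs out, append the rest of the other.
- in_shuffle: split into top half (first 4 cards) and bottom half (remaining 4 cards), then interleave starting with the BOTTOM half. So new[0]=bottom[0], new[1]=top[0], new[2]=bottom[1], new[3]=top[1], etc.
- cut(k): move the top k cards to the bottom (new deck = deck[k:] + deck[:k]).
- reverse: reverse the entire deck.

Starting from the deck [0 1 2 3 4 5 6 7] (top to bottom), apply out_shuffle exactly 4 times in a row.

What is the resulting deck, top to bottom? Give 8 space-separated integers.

Answer: 0 4 1 5 2 6 3 7

Derivation:
After op 1 (out_shuffle): [0 4 1 5 2 6 3 7]
After op 2 (out_shuffle): [0 2 4 6 1 3 5 7]
After op 3 (out_shuffle): [0 1 2 3 4 5 6 7]
After op 4 (out_shuffle): [0 4 1 5 2 6 3 7]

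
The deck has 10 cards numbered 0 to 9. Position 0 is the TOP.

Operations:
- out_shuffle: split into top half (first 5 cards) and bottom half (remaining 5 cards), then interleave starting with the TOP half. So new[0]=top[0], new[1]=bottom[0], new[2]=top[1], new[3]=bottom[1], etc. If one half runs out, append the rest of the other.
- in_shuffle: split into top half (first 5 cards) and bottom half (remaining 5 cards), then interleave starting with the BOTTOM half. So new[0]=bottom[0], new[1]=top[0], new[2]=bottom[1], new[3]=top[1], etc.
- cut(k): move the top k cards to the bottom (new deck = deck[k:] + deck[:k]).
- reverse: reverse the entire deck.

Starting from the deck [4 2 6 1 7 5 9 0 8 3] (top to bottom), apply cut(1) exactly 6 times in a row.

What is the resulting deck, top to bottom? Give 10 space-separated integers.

Answer: 9 0 8 3 4 2 6 1 7 5

Derivation:
After op 1 (cut(1)): [2 6 1 7 5 9 0 8 3 4]
After op 2 (cut(1)): [6 1 7 5 9 0 8 3 4 2]
After op 3 (cut(1)): [1 7 5 9 0 8 3 4 2 6]
After op 4 (cut(1)): [7 5 9 0 8 3 4 2 6 1]
After op 5 (cut(1)): [5 9 0 8 3 4 2 6 1 7]
After op 6 (cut(1)): [9 0 8 3 4 2 6 1 7 5]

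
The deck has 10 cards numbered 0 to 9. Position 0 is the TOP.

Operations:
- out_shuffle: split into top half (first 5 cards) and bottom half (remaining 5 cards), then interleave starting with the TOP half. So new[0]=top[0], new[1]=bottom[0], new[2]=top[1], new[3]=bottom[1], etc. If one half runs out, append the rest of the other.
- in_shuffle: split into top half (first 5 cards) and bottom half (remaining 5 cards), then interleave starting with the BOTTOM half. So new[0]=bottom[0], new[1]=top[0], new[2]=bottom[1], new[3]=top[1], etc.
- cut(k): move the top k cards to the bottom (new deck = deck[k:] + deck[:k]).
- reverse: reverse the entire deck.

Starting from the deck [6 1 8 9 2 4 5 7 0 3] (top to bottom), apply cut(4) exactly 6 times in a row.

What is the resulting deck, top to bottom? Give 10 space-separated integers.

Answer: 2 4 5 7 0 3 6 1 8 9

Derivation:
After op 1 (cut(4)): [2 4 5 7 0 3 6 1 8 9]
After op 2 (cut(4)): [0 3 6 1 8 9 2 4 5 7]
After op 3 (cut(4)): [8 9 2 4 5 7 0 3 6 1]
After op 4 (cut(4)): [5 7 0 3 6 1 8 9 2 4]
After op 5 (cut(4)): [6 1 8 9 2 4 5 7 0 3]
After op 6 (cut(4)): [2 4 5 7 0 3 6 1 8 9]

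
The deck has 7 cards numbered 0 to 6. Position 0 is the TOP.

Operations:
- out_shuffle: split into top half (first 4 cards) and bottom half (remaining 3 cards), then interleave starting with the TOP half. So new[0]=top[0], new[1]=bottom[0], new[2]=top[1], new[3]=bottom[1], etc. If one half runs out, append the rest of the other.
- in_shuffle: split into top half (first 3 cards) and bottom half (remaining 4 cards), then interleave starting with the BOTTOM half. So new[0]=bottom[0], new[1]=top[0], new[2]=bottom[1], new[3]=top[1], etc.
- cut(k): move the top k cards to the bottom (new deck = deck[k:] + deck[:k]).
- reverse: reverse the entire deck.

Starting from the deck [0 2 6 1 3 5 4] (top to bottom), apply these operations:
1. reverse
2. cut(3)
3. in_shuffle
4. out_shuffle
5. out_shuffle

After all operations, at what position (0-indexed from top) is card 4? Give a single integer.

After op 1 (reverse): [4 5 3 1 6 2 0]
After op 2 (cut(3)): [1 6 2 0 4 5 3]
After op 3 (in_shuffle): [0 1 4 6 5 2 3]
After op 4 (out_shuffle): [0 5 1 2 4 3 6]
After op 5 (out_shuffle): [0 4 5 3 1 6 2]
Card 4 is at position 1.

Answer: 1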